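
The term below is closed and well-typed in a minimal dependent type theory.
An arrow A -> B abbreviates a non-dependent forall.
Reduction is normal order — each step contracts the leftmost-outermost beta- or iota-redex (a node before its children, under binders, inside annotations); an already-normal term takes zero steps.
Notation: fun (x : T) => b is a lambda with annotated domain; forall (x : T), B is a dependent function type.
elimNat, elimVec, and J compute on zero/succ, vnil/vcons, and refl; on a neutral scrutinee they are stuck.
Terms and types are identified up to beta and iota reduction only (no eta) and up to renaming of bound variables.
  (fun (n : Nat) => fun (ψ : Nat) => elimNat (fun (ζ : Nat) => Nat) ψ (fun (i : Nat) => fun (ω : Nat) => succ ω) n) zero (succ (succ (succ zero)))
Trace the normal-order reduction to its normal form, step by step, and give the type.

normal-order reduction:
  (fun (n : Nat) => fun (ψ : Nat) => elimNat (fun (ζ : Nat) => Nat) ψ (fun (i : Nat) => fun (ω : Nat) => succ ω) n) zero (succ (succ (succ zero)))
  ~> (fun (n : Nat) => elimNat (fun (ψ : Nat) => Nat) n (fun (ζ : Nat) => fun (i : Nat) => succ i) zero) (succ (succ (succ zero)))
  ~> elimNat (fun (n : Nat) => Nat) (succ (succ (succ zero))) (fun (ψ : Nat) => fun (ζ : Nat) => succ ζ) zero
  ~> succ (succ (succ zero))
inferred type:
  Nat


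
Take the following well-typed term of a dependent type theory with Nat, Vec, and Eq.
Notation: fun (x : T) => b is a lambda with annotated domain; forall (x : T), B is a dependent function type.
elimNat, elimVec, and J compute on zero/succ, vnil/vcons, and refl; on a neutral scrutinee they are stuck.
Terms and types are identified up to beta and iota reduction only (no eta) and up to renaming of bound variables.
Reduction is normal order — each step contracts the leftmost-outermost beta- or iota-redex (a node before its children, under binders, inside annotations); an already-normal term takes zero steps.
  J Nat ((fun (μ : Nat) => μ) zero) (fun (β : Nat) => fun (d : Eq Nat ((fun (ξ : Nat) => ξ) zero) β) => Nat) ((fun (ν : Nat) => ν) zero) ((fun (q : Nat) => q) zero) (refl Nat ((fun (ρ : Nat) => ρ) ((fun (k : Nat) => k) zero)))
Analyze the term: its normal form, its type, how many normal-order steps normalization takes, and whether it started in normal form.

normal form:
  zero
the term's type:
  Nat
normal-order step count: 2
started in normal form: no
first redex: a J iota-redex


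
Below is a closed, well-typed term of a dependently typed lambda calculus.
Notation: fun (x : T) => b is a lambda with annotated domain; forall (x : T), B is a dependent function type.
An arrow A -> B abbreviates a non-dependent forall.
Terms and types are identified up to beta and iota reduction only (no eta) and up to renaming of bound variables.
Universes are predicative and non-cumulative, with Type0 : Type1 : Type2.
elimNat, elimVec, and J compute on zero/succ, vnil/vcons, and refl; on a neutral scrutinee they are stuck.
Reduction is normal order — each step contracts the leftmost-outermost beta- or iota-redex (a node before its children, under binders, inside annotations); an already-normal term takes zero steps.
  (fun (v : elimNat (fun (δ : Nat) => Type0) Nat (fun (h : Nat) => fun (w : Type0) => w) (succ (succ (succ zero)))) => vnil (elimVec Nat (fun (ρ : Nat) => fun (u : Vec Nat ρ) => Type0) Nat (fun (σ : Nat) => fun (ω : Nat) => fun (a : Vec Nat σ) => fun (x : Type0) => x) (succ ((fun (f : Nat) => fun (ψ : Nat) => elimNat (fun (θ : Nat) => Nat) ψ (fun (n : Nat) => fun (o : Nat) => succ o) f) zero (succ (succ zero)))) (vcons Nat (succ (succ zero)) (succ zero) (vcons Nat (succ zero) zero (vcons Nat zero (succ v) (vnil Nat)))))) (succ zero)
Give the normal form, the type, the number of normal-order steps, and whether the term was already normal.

reduced normal form:
  vnil Nat
inferred type:
  Vec Nat zero
steps to reach normal form (normal order): 17
started in normal form: no
first redex: a beta-redex


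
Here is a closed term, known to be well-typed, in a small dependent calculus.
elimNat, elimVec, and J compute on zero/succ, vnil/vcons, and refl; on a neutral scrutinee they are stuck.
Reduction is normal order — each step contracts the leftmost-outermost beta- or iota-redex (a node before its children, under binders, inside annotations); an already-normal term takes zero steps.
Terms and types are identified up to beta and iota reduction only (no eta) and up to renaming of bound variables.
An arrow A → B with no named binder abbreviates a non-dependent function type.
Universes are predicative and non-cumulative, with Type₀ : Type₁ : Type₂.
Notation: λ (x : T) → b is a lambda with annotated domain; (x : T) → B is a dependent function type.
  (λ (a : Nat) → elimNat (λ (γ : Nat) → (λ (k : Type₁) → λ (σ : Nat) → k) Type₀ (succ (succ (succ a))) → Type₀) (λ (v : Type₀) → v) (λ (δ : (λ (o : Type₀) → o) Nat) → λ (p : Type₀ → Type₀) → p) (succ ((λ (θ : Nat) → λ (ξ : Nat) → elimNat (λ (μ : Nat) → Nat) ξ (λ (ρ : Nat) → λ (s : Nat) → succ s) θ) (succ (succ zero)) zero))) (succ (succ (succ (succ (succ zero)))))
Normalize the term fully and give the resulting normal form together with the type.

resulting normal form:
  λ (a : Type₀) → a
the term's type:
  Type₀ → Type₀
observation: 23 normal-order steps separate the term from its normal form.


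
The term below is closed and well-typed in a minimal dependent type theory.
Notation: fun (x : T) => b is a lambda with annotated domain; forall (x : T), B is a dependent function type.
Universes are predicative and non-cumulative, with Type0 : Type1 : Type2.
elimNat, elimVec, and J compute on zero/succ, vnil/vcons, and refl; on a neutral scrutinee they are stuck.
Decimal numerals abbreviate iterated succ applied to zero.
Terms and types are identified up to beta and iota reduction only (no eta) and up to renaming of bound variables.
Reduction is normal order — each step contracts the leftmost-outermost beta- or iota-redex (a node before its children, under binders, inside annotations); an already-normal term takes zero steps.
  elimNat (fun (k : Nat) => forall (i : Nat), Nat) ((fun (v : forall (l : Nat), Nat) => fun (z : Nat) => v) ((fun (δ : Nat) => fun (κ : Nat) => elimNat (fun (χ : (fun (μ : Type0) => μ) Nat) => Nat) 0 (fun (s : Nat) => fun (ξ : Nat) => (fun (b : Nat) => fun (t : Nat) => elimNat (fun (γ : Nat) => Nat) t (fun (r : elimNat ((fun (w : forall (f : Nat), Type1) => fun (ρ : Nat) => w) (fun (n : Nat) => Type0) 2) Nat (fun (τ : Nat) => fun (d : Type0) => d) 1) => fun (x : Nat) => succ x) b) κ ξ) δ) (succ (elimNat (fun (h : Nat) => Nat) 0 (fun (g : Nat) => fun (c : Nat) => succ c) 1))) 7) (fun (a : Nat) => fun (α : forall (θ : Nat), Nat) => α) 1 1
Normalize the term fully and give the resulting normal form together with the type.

resulting normal form:
  2
the term's type:
  Nat
observation: 32 normal-order steps separate the term from its normal form.


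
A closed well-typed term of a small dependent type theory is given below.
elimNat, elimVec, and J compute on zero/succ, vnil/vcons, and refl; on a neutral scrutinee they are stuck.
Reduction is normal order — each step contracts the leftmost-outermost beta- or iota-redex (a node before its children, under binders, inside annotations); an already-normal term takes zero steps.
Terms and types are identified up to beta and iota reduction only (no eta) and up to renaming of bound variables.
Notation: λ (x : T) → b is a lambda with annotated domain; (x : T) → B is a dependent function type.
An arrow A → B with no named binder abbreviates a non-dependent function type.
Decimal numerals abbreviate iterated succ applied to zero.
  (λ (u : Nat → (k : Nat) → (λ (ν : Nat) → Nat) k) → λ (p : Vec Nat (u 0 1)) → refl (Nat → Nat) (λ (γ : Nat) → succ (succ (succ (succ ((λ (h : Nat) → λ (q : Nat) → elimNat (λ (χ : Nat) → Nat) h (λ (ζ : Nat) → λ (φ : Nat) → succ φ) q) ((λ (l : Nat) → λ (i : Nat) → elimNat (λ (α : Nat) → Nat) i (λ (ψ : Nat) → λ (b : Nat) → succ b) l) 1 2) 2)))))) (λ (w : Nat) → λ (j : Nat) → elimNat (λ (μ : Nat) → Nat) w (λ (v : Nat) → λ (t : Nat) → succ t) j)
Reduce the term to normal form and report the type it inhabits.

resulting normal form:
  λ (u : Vec Nat 1) → refl (Nat → Nat) (λ (k : Nat) → 9)
the term's type:
  Vec Nat 1 → Eq (Nat → Nat) (λ (u : Nat) → 9) (λ (k : Nat) → 9)
observation: reduction starts at a beta-redex, and 22 normal-order steps reach the normal form.


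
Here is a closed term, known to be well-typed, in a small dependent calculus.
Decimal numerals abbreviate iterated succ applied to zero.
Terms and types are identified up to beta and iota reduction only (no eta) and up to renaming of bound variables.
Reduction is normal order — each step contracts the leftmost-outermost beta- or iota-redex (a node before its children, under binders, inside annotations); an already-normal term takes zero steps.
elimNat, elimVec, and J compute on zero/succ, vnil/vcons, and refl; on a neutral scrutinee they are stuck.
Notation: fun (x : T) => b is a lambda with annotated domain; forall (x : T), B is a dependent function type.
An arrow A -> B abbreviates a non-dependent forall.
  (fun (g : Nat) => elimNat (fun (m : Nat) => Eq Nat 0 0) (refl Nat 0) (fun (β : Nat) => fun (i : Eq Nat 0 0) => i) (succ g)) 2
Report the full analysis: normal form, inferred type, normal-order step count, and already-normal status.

reduced normal form:
  refl Nat 0
type:
  Eq Nat 0 0
steps to reach normal form (normal order): 11
term was already normal: no
first redex: a beta-redex


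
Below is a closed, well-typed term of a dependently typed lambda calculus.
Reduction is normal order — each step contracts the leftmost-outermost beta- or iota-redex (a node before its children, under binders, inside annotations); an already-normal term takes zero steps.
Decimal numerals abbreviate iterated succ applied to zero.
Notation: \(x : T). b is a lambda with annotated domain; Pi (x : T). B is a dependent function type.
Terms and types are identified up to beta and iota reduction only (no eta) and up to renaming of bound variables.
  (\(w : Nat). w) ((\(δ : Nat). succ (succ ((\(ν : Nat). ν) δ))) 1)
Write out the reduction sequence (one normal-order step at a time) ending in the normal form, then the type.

normal-order reduction sequence:
  (\(w : Nat). w) ((\(δ : Nat). succ (succ ((\(ν : Nat). ν) δ))) 1)
  ~> (\(w : Nat). succ (succ ((\(δ : Nat). δ) w))) 1
  ~> succ (succ ((\(w : Nat). w) 1))
  ~> 3
inferred type:
  Nat


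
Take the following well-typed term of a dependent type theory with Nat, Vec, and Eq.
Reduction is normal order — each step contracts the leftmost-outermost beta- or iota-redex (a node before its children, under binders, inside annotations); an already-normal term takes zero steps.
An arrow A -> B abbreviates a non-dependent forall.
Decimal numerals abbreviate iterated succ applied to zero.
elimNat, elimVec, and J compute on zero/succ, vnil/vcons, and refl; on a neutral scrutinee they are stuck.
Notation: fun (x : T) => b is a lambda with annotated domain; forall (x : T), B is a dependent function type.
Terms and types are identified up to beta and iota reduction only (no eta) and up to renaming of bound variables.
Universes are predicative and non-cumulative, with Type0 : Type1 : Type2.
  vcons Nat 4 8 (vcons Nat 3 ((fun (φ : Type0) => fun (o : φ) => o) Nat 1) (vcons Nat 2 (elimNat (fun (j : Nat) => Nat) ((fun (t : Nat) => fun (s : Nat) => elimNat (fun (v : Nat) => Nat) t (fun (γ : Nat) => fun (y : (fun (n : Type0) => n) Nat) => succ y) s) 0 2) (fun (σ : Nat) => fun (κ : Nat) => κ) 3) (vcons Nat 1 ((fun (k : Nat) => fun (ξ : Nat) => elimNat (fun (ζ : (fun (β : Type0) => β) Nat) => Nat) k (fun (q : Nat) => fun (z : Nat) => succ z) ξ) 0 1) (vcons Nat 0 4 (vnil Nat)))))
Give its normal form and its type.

reduced normal form:
  vcons Nat 4 8 (vcons Nat 3 1 (vcons Nat 2 2 (vcons Nat 1 1 (vcons Nat 0 4 (vnil Nat)))))
inferred type:
  Vec Nat 5


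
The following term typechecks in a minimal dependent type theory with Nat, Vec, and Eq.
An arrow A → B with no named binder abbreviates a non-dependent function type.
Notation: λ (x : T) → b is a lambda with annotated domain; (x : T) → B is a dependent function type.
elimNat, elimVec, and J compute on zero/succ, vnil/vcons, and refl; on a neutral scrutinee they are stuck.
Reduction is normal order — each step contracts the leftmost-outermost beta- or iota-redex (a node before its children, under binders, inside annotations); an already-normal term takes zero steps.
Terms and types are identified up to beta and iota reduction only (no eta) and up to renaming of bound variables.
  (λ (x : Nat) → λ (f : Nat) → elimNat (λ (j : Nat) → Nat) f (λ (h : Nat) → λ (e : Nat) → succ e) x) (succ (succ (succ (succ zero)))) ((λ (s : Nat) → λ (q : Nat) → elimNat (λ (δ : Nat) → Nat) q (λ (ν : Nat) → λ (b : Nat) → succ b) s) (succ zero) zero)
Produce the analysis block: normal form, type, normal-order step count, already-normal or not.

resulting normal form:
  succ (succ (succ (succ (succ zero))))
the term's type:
  Nat
reduction steps (normal order): 21
term was already normal: no
first contracted redex: a beta-redex


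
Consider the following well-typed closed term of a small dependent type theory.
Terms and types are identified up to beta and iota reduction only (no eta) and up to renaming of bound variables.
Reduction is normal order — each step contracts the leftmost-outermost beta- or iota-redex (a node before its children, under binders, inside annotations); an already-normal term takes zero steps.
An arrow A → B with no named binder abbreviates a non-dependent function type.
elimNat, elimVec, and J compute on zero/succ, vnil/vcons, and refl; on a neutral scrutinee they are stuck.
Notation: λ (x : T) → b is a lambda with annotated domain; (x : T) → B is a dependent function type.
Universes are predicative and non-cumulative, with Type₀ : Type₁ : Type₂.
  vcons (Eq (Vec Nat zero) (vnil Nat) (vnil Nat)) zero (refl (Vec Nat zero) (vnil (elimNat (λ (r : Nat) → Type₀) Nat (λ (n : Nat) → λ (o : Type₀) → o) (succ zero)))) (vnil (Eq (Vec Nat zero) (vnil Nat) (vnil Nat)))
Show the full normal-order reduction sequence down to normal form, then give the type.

normal-order reduction:
  vcons (Eq (Vec Nat zero) (vnil Nat) (vnil Nat)) zero (refl (Vec Nat zero) (vnil (elimNat (λ (r : Nat) → Type₀) Nat (λ (n : Nat) → λ (o : Type₀) → o) (succ zero)))) (vnil (Eq (Vec Nat zero) (vnil Nat) (vnil Nat)))
  ~> vcons (Eq (Vec Nat zero) (vnil Nat) (vnil Nat)) zero (refl (Vec Nat zero) (vnil ((λ (r : Nat) → λ (n : Type₀) → n) zero (elimNat (λ (o : Nat) → Type₀) Nat (λ (d : Nat) → λ (p : Type₀) → p) zero)))) (vnil (Eq (Vec Nat zero) (vnil Nat) (vnil Nat)))
  ~> vcons (Eq (Vec Nat zero) (vnil Nat) (vnil Nat)) zero (refl (Vec Nat zero) (vnil ((λ (r : Type₀) → r) (elimNat (λ (n : Nat) → Type₀) Nat (λ (o : Nat) → λ (d : Type₀) → d) zero)))) (vnil (Eq (Vec Nat zero) (vnil Nat) (vnil Nat)))
  ~> vcons (Eq (Vec Nat zero) (vnil Nat) (vnil Nat)) zero (refl (Vec Nat zero) (vnil (elimNat (λ (r : Nat) → Type₀) Nat (λ (n : Nat) → λ (o : Type₀) → o) zero))) (vnil (Eq (Vec Nat zero) (vnil Nat) (vnil Nat)))
  ~> vcons (Eq (Vec Nat zero) (vnil Nat) (vnil Nat)) zero (refl (Vec Nat zero) (vnil Nat)) (vnil (Eq (Vec Nat zero) (vnil Nat) (vnil Nat)))
type:
  Vec (Eq (Vec Nat zero) (vnil Nat) (vnil Nat)) (succ zero)


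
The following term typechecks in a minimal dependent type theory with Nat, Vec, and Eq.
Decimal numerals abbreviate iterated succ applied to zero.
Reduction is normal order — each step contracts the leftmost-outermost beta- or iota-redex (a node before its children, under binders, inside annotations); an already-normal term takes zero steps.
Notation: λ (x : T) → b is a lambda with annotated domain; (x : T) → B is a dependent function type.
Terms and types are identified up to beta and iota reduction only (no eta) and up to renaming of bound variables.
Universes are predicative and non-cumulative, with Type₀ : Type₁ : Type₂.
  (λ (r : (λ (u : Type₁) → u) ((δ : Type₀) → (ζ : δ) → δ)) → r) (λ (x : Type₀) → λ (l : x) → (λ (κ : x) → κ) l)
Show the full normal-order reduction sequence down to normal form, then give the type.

reduction (normal order):
  (λ (r : (λ (u : Type₁) → u) ((δ : Type₀) → (ζ : δ) → δ)) → r) (λ (x : Type₀) → λ (l : x) → (λ (κ : x) → κ) l)
  ~> λ (r : Type₀) → λ (u : r) → (λ (δ : r) → δ) u
  ~> λ (r : Type₀) → λ (u : r) → u
type:
  (r : Type₀) → (u : r) → r


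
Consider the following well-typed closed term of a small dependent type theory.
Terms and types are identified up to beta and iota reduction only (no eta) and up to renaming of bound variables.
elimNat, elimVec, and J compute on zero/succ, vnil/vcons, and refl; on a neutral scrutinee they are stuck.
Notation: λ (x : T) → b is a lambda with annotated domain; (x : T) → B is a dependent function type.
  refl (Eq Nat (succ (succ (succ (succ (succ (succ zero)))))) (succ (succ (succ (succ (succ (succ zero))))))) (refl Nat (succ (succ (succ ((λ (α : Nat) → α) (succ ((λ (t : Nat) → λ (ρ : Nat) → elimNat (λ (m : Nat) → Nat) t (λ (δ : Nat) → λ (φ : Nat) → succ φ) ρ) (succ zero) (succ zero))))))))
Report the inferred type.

type:
  Eq (Eq Nat (succ (succ (succ (succ (succ (succ zero)))))) (succ (succ (succ (succ (succ (succ zero))))))) (refl Nat (succ (succ (succ (succ (succ (succ zero))))))) (refl Nat (succ (succ (succ (succ (succ (succ zero)))))))


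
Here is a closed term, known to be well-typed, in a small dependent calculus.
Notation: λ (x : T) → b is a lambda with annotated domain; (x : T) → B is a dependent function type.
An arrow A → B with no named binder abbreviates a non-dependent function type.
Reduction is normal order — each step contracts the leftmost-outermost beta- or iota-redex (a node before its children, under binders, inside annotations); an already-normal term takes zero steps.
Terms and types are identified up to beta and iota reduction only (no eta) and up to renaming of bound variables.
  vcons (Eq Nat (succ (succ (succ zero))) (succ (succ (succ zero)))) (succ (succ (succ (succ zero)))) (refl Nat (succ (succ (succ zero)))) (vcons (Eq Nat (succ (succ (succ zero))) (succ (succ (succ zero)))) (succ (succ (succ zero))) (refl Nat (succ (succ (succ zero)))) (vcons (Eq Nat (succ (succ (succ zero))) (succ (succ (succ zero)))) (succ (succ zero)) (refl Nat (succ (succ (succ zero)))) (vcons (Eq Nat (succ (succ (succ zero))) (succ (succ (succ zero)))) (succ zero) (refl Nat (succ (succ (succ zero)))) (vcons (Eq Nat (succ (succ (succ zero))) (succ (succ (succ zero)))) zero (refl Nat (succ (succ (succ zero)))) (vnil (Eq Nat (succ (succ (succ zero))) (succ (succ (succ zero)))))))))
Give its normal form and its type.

normal form:
  vcons (Eq Nat (succ (succ (succ zero))) (succ (succ (succ zero)))) (succ (succ (succ (succ zero)))) (refl Nat (succ (succ (succ zero)))) (vcons (Eq Nat (succ (succ (succ zero))) (succ (succ (succ zero)))) (succ (succ (succ zero))) (refl Nat (succ (succ (succ zero)))) (vcons (Eq Nat (succ (succ (succ zero))) (succ (succ (succ zero)))) (succ (succ zero)) (refl Nat (succ (succ (succ zero)))) (vcons (Eq Nat (succ (succ (succ zero))) (succ (succ (succ zero)))) (succ zero) (refl Nat (succ (succ (succ zero)))) (vcons (Eq Nat (succ (succ (succ zero))) (succ (succ (succ zero)))) zero (refl Nat (succ (succ (succ zero)))) (vnil (Eq Nat (succ (succ (succ zero))) (succ (succ (succ zero)))))))))
inferred type:
  Vec (Eq Nat (succ (succ (succ zero))) (succ (succ (succ zero)))) (succ (succ (succ (succ (succ zero)))))


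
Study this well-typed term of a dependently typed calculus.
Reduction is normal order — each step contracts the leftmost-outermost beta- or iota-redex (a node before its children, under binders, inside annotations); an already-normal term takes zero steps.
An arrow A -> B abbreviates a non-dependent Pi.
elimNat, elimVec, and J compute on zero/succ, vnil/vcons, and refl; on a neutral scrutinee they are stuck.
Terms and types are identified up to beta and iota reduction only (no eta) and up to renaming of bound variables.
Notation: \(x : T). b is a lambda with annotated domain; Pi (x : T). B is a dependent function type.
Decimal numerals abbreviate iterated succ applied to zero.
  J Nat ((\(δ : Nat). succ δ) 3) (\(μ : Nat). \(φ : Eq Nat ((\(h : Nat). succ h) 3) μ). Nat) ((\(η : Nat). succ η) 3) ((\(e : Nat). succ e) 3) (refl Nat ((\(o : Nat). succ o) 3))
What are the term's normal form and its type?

resulting normal form:
  4
inferred type:
  Nat


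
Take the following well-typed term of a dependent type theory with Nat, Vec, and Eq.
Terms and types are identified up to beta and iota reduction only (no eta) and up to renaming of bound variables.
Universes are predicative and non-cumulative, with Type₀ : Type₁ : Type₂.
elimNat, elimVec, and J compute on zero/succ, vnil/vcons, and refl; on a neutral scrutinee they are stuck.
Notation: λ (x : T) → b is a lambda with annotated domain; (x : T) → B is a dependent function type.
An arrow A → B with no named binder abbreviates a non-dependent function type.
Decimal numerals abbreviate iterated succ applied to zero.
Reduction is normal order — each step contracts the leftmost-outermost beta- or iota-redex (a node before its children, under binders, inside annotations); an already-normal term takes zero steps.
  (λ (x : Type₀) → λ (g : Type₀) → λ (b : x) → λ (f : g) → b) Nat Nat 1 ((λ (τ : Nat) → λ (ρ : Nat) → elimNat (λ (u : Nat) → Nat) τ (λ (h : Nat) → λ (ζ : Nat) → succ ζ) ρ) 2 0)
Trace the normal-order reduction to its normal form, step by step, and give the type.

normal-order reduction:
  (λ (x : Type₀) → λ (g : Type₀) → λ (b : x) → λ (f : g) → b) Nat Nat 1 ((λ (τ : Nat) → λ (ρ : Nat) → elimNat (λ (u : Nat) → Nat) τ (λ (h : Nat) → λ (ζ : Nat) → succ ζ) ρ) 2 0)
  ~> (λ (x : Type₀) → λ (g : Nat) → λ (b : x) → g) Nat 1 ((λ (f : Nat) → λ (τ : Nat) → elimNat (λ (ρ : Nat) → Nat) f (λ (u : Nat) → λ (h : Nat) → succ h) τ) 2 0)
  ~> (λ (x : Nat) → λ (g : Nat) → x) 1 ((λ (b : Nat) → λ (f : Nat) → elimNat (λ (τ : Nat) → Nat) b (λ (ρ : Nat) → λ (u : Nat) → succ u) f) 2 0)
  ~> (λ (x : Nat) → 1) ((λ (g : Nat) → λ (b : Nat) → elimNat (λ (f : Nat) → Nat) g (λ (τ : Nat) → λ (ρ : Nat) → succ ρ) b) 2 0)
  ~> 1
inferred type:
  Nat


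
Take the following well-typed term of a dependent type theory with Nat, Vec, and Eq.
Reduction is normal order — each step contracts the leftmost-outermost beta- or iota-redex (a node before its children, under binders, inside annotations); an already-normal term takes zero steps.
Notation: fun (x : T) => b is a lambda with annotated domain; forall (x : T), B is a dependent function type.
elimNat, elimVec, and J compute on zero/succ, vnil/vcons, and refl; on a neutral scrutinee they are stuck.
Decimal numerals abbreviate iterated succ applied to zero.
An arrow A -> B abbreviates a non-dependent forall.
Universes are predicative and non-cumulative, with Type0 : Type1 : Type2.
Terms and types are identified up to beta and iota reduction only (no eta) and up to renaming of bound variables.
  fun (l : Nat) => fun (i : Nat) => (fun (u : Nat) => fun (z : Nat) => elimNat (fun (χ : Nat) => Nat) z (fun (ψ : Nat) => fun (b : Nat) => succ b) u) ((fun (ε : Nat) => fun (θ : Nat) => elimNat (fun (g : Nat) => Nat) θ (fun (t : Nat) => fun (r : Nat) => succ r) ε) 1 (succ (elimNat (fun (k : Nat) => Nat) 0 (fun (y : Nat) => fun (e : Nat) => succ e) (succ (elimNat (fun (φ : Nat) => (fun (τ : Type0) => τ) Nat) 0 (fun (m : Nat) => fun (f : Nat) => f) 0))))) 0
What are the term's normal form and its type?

reduced normal form:
  fun (l : Nat) => fun (i : Nat) => 3
the term's type:
  Nat -> Nat -> Nat


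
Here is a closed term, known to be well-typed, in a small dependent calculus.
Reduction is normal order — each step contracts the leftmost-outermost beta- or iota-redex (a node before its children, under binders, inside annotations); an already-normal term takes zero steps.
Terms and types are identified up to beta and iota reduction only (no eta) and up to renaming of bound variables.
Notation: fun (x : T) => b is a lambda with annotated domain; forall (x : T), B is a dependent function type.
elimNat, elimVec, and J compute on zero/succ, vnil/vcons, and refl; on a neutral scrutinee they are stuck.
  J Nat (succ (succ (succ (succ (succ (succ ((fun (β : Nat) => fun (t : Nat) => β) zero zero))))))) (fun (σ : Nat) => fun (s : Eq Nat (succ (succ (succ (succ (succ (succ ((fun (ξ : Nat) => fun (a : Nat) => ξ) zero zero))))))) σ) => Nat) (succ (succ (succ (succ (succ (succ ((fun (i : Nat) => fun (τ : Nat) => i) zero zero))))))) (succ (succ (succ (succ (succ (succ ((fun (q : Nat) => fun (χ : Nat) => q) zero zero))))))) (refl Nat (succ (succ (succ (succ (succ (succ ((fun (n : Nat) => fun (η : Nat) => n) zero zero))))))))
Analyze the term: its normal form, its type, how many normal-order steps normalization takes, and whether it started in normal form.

resulting normal form:
  succ (succ (succ (succ (succ (succ zero)))))
inferred type:
  Nat
normal-order step count: 3
already normal: no
first redex: a J iota-redex


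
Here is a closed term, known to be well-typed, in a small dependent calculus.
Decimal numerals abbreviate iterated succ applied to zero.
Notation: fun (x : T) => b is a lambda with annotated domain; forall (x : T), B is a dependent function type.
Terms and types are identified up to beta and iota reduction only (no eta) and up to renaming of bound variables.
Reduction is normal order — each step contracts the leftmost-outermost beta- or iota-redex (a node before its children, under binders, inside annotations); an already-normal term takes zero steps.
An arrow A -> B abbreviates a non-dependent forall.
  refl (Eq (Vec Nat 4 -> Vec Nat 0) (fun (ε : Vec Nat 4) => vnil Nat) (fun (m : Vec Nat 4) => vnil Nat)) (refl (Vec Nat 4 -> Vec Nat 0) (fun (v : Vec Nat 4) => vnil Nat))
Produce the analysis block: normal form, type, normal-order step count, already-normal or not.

resulting normal form:
  refl (Eq (Vec Nat 4 -> Vec Nat 0) (fun (ε : Vec Nat 4) => vnil Nat) (fun (m : Vec Nat 4) => vnil Nat)) (refl (Vec Nat 4 -> Vec Nat 0) (fun (v : Vec Nat 4) => vnil Nat))
type:
  Eq (Eq (Vec Nat 4 -> Vec Nat 0) (fun (ε : Vec Nat 4) => vnil Nat) (fun (m : Vec Nat 4) => vnil Nat)) (refl (Vec Nat 4 -> Vec Nat 0) (fun (v : Vec Nat 4) => vnil Nat)) (refl (Vec Nat 4 -> Vec Nat 0) (fun (q : Vec Nat 4) => vnil Nat))
normal-order step count: 0
started in normal form: yes


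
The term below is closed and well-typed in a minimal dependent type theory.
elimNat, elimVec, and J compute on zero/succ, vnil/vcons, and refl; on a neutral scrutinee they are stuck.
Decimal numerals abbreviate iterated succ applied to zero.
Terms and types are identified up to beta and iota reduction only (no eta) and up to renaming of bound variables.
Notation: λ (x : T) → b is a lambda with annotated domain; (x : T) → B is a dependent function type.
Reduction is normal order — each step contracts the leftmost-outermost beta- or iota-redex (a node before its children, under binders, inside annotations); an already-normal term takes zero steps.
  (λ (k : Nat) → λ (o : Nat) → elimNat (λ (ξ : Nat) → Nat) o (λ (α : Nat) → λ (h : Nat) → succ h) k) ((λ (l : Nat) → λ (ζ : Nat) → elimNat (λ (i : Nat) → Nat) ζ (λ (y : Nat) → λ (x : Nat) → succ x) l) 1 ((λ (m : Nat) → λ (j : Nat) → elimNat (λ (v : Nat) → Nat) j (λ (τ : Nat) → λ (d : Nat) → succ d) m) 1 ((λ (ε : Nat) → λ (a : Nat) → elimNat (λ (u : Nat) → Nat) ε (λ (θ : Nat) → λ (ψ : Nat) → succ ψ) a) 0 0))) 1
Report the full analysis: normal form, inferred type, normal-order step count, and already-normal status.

reduced normal form:
  3
the term's type:
  Nat
reduction steps (normal order): 24
started in normal form: no
first contracted redex: a beta-redex


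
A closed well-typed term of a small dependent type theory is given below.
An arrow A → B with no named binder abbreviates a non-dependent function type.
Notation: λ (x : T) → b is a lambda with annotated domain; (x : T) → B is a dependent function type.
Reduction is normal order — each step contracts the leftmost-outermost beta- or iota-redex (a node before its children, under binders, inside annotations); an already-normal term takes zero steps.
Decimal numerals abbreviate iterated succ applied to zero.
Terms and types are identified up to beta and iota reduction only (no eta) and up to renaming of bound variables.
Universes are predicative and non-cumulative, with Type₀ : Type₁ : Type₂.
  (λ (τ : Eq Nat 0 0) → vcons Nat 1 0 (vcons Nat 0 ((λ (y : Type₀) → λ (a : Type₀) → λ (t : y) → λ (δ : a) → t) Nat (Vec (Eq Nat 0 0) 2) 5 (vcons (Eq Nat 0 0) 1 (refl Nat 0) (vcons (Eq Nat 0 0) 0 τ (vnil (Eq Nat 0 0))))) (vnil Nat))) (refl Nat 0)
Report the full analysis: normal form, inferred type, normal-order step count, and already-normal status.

reduced normal form:
  vcons Nat 1 0 (vcons Nat 0 5 (vnil Nat))
the term's type:
  Vec Nat 2
steps to reach normal form (normal order): 5
term was already normal: no
first redex: a beta-redex


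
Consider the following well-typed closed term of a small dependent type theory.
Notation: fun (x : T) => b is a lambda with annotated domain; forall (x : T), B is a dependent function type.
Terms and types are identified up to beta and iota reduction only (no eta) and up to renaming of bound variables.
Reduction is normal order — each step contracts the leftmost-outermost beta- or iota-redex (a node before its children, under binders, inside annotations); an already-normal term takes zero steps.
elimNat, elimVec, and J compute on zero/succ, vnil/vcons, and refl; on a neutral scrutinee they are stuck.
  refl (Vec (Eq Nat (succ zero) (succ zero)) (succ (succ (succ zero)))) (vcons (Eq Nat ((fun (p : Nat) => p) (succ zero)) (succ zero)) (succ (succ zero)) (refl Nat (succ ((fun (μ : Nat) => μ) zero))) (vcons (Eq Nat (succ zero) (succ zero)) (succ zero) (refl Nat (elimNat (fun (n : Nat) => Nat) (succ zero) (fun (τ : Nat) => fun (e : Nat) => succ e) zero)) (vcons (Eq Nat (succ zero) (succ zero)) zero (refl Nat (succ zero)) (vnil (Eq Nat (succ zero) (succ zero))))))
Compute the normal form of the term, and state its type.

normal form:
  refl (Vec (Eq Nat (succ zero) (succ zero)) (succ (succ (succ zero)))) (vcons (Eq Nat (succ zero) (succ zero)) (succ (succ zero)) (refl Nat (succ zero)) (vcons (Eq Nat (succ zero) (succ zero)) (succ zero) (refl Nat (succ zero)) (vcons (Eq Nat (succ zero) (succ zero)) zero (refl Nat (succ zero)) (vnil (Eq Nat (succ zero) (succ zero))))))
inferred type:
  Eq (Vec (Eq Nat (succ zero) (succ zero)) (succ (succ (succ zero)))) (vcons (Eq Nat (succ zero) (succ zero)) (succ (succ zero)) (refl Nat (succ zero)) (vcons (Eq Nat (succ zero) (succ zero)) (succ zero) (refl Nat (succ zero)) (vcons (Eq Nat (succ zero) (succ zero)) zero (refl Nat (succ zero)) (vnil (Eq Nat (succ zero) (succ zero)))))) (vcons (Eq Nat (succ zero) (succ zero)) (succ (succ zero)) (refl Nat (succ zero)) (vcons (Eq Nat (succ zero) (succ zero)) (succ zero) (refl Nat (succ zero)) (vcons (Eq Nat (succ zero) (succ zero)) zero (refl Nat (succ zero)) (vnil (Eq Nat (succ zero) (succ zero))))))


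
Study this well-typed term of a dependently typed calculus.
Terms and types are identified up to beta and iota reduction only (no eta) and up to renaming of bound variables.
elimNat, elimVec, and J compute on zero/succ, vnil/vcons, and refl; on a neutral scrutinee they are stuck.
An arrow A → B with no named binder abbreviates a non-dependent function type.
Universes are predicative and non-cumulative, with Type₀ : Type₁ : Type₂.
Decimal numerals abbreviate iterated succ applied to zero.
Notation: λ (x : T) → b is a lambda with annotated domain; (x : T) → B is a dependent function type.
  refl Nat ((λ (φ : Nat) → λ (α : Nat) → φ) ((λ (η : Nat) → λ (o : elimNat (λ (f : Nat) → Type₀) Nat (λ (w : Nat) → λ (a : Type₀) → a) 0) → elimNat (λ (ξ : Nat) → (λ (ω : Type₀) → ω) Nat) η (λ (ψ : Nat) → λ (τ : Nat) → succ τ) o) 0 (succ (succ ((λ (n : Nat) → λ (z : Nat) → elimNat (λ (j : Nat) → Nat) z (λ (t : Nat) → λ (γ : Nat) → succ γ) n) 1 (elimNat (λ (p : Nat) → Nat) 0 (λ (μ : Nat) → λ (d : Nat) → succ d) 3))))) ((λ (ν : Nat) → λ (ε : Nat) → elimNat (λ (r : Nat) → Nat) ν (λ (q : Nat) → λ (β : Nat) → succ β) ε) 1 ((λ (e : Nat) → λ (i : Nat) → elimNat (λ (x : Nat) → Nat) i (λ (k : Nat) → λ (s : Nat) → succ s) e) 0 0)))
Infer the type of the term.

type:
  Eq Nat 6 6


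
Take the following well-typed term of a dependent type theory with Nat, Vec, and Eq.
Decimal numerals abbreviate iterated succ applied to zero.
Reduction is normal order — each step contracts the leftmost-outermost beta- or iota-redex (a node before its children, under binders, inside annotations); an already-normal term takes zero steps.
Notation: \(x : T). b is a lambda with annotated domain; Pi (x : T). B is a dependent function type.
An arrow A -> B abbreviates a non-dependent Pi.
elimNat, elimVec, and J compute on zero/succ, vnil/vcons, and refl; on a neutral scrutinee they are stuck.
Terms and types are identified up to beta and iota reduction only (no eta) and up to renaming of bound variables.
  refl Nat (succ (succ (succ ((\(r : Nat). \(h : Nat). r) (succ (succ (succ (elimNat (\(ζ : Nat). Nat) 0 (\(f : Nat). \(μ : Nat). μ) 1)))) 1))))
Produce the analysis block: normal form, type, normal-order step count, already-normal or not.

resulting normal form:
  refl Nat 6
inferred type:
  Eq Nat 6 6
normal-order step count: 6
started in normal form: no
first redex: a beta-redex


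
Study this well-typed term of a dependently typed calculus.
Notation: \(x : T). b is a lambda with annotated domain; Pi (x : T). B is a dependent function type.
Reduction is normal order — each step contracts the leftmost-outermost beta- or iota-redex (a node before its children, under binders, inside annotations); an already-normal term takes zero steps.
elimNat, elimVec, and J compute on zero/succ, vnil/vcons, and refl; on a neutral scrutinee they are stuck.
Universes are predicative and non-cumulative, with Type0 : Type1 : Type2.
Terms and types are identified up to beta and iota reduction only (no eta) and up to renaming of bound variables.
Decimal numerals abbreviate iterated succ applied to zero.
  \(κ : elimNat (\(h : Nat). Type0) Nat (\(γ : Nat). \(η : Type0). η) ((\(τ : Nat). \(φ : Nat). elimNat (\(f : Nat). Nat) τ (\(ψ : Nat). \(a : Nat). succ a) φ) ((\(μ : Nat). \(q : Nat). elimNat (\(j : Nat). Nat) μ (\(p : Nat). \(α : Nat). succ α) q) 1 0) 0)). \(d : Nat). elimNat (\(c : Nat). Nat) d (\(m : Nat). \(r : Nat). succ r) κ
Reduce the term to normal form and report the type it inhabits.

normal form:
  \(κ : Nat). \(h : Nat). elimNat (\(γ : Nat). Nat) h (\(η : Nat). \(τ : Nat). succ τ) κ
the term's type:
  Pi (κ : Nat). Pi (h : Nat). Nat
observation: normalization takes exactly 10 steps under the normal-order strategy.


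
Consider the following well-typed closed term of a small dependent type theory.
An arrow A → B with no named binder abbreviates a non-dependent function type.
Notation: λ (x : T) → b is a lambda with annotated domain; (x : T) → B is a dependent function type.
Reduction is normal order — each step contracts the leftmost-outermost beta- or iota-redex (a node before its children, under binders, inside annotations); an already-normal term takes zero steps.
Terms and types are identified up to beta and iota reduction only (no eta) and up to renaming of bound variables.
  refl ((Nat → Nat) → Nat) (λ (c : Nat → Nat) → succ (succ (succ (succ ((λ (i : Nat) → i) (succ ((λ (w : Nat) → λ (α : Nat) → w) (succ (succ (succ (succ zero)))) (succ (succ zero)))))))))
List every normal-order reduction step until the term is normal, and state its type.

reduction (normal order):
  refl ((Nat → Nat) → Nat) (λ (c : Nat → Nat) → succ (succ (succ (succ ((λ (i : Nat) → i) (succ ((λ (w : Nat) → λ (α : Nat) → w) (succ (succ (succ (succ zero)))) (succ (succ zero)))))))))
  ~> refl ((Nat → Nat) → Nat) (λ (c : Nat → Nat) → succ (succ (succ (succ (succ ((λ (i : Nat) → λ (w : Nat) → i) (succ (succ (succ (succ zero)))) (succ (succ zero))))))))
  ~> refl ((Nat → Nat) → Nat) (λ (c : Nat → Nat) → succ (succ (succ (succ (succ ((λ (i : Nat) → succ (succ (succ (succ zero)))) (succ (succ zero))))))))
  ~> refl ((Nat → Nat) → Nat) (λ (c : Nat → Nat) → succ (succ (succ (succ (succ (succ (succ (succ (succ zero)))))))))
inferred type:
  Eq ((Nat → Nat) → Nat) (λ (c : Nat → Nat) → succ (succ (succ (succ (succ (succ (succ (succ (succ zero))))))))) (λ (i : Nat → Nat) → succ (succ (succ (succ (succ (succ (succ (succ (succ zero)))))))))


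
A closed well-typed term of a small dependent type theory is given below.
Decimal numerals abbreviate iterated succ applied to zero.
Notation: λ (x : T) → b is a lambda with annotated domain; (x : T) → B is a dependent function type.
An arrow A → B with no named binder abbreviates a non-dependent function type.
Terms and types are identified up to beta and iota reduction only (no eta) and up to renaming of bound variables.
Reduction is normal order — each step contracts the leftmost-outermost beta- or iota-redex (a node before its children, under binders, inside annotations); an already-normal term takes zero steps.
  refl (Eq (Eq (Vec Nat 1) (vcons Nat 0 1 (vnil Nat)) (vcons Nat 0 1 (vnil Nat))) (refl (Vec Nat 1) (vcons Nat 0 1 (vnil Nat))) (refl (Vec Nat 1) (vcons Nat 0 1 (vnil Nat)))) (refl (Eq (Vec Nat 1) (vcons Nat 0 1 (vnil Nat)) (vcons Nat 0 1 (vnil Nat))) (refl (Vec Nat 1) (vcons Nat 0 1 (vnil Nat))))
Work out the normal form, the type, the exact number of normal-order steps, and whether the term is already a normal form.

resulting normal form:
  refl (Eq (Eq (Vec Nat 1) (vcons Nat 0 1 (vnil Nat)) (vcons Nat 0 1 (vnil Nat))) (refl (Vec Nat 1) (vcons Nat 0 1 (vnil Nat))) (refl (Vec Nat 1) (vcons Nat 0 1 (vnil Nat)))) (refl (Eq (Vec Nat 1) (vcons Nat 0 1 (vnil Nat)) (vcons Nat 0 1 (vnil Nat))) (refl (Vec Nat 1) (vcons Nat 0 1 (vnil Nat))))
the term's type:
  Eq (Eq (Eq (Vec Nat 1) (vcons Nat 0 1 (vnil Nat)) (vcons Nat 0 1 (vnil Nat))) (refl (Vec Nat 1) (vcons Nat 0 1 (vnil Nat))) (refl (Vec Nat 1) (vcons Nat 0 1 (vnil Nat)))) (refl (Eq (Vec Nat 1) (vcons Nat 0 1 (vnil Nat)) (vcons Nat 0 1 (vnil Nat))) (refl (Vec Nat 1) (vcons Nat 0 1 (vnil Nat)))) (refl (Eq (Vec Nat 1) (vcons Nat 0 1 (vnil Nat)) (vcons Nat 0 1 (vnil Nat))) (refl (Vec Nat 1) (vcons Nat 0 1 (vnil Nat))))
steps to reach normal form (normal order): 0
already normal: yes


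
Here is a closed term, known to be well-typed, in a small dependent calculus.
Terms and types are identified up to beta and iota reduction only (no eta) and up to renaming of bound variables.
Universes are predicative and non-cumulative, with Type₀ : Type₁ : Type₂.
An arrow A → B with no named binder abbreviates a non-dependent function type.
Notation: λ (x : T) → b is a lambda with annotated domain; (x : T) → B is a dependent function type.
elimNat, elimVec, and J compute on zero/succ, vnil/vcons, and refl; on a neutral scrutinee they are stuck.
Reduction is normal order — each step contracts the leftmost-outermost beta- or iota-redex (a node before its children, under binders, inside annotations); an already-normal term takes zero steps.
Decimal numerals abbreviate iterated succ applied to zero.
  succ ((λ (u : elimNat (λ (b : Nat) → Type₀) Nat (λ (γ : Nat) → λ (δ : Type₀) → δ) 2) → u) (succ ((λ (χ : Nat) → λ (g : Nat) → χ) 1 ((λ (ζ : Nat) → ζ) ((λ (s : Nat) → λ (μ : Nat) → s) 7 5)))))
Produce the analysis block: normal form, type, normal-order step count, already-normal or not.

normal form:
  3
inferred type:
  Nat
steps to reach normal form (normal order): 3
started in normal form: no
first contracted redex: a beta-redex
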